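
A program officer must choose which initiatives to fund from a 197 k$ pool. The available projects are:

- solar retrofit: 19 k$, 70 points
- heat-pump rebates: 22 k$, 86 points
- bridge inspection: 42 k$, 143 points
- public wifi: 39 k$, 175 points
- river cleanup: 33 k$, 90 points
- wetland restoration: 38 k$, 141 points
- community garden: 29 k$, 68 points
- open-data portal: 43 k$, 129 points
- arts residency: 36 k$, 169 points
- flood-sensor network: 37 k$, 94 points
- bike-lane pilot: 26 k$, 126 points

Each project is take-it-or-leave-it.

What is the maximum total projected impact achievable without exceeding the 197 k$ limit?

Ranking by ratio (projected impact/k$): bike-lane pilot 4.85, arts residency 4.69, public wifi 4.49.
Greedy by ratio would take solar retrofit + heat-pump rebates + public wifi + wetland restoration + arts residency + bike-lane pilot: 180 k$ used, total 767.
Replace solar retrofit with river cleanup: the trade gains 20 net, giving 787 at 194 k$.
An exhaustive check of the 2048 subsets confirms 787.

787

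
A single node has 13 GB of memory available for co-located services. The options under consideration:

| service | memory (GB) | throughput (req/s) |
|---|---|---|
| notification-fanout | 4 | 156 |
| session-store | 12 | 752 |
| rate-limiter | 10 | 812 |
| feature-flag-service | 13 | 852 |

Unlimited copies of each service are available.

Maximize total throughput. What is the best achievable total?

852

Greedy by ratio would take rate-limiter: 10 GB used, total 812.
The 10 GB tied up in rate-limiter is better spent on feature-flag-service — total rises to 852 (13 GB).
That's the maximum — no swap from here does better than 852.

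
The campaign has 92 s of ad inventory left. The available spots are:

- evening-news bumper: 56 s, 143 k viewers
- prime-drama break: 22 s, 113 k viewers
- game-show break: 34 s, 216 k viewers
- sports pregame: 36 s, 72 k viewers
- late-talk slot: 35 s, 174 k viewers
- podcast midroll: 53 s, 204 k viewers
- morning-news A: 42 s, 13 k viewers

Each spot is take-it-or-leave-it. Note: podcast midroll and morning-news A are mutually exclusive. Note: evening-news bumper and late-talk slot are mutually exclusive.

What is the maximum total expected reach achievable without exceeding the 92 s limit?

503

Density check — game-show break 6.35, prime-drama break 5.14, late-talk slot 4.97 are the best per s.
The ratio ordering already packs tightly: prime-drama break + game-show break + late-talk slot, 91 s, 503.
That's the maximum — no feasible swap from here does better than 503.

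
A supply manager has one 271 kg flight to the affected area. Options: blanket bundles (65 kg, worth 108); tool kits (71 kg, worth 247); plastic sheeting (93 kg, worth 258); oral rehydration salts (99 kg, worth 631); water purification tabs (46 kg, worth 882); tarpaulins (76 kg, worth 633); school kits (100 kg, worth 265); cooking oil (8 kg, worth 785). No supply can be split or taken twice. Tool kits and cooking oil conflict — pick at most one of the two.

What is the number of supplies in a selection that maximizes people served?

4

The maximum people served within 271 kg is 2931.
oral rehydration salts + water purification tabs + tarpaulins + cooking oil hits 2931 at 229 kg.
Any selection reaching 2931 contains exactly 4 supplies.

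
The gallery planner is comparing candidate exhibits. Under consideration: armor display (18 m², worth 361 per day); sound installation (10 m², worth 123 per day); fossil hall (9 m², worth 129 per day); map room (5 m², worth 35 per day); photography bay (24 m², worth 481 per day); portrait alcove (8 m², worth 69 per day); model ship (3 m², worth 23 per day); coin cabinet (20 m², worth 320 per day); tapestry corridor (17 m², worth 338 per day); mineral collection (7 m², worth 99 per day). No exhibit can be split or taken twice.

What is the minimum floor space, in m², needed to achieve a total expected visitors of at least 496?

Need the lightest bundle worth ≥ 496.
photography bay + model ship: 504 expected visitors at 27 m².
No combination under 27 m² hits 496.

27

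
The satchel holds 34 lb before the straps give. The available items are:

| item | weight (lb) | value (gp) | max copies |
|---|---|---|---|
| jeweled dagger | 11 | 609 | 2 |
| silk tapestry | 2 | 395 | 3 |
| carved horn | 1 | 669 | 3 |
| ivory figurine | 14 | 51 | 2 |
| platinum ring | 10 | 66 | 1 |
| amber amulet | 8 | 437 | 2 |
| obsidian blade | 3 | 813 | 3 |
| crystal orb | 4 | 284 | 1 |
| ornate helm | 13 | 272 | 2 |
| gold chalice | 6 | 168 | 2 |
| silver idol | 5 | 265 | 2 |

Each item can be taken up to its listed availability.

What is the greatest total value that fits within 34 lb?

6524

Best packing: jeweled dagger + 3×silk tapestry + 3×carved horn + 3×obsidian blade + crystal orb — 33 lb, 6524 total.
No other feasible combination exceeds 6524.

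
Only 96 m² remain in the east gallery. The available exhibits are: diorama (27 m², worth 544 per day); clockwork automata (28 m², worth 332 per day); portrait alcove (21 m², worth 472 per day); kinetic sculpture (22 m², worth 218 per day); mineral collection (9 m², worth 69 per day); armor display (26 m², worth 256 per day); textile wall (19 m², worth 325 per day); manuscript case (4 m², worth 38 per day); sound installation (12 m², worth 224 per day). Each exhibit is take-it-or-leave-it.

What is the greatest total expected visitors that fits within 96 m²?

1673

Density check — portrait alcove 22.48, diorama 20.15, sound installation 18.67, textile wall 17.11 are the best per m².
Greedy by ratio would take diorama + portrait alcove + mineral collection + textile wall + manuscript case + sound installation: 92 m² used, total 1672.
Replace mineral collection and manuscript case and sound installation with clockwork automata: the trade gains 1 net, giving 1673 at 95 m².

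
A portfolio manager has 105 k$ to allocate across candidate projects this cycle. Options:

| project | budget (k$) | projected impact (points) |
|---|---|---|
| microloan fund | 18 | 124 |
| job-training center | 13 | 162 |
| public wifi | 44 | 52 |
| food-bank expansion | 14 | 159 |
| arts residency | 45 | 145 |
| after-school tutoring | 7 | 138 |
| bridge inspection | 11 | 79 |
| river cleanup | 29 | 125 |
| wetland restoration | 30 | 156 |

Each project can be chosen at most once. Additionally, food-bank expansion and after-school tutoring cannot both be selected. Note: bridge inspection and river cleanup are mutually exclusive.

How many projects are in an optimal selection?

5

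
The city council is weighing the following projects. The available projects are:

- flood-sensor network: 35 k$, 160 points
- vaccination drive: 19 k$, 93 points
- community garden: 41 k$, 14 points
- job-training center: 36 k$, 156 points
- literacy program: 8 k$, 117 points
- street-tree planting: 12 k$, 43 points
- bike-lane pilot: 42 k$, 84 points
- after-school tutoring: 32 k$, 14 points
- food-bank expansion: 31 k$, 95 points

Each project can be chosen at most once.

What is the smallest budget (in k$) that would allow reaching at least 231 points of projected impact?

Minimise k$ subject to total projected impact ≥ 231.
vaccination drive + literacy program + street-tree planting reaches 253 using 39 k$.
No combination under 39 k$ hits 231.

39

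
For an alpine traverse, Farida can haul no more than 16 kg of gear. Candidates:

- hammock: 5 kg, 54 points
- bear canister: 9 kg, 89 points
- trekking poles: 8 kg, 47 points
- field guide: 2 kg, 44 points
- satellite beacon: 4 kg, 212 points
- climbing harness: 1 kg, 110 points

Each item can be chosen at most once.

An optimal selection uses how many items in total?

4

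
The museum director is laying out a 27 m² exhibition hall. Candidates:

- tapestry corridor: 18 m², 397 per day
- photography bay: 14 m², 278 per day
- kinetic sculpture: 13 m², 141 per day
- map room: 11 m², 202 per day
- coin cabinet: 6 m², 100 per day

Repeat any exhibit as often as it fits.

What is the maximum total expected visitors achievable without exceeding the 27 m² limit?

497

Taking tapestry corridor + coin cabinet: 24 m² used, 497 in expected visitors.
That's the maximum — no swap from here does better than 497.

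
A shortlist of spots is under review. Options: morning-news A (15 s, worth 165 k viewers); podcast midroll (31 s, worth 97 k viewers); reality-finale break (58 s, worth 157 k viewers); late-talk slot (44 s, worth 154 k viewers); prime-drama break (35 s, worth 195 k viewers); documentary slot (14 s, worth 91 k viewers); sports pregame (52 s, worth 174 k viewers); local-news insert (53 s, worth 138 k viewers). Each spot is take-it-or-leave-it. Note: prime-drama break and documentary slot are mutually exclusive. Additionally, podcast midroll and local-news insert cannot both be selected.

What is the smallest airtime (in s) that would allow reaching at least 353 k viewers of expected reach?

50

Minimise s subject to total expected reach ≥ 353.
morning-news A + prime-drama break reaches 360 using 50 s.
Below 50 s the best achievable stays under 353.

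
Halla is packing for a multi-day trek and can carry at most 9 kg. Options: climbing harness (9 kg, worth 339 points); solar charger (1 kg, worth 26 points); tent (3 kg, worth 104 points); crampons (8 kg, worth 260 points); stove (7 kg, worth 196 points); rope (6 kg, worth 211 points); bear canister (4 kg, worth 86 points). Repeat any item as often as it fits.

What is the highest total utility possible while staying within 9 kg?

Climbing harness uses 9 of the 9 kg and totals 339.
Every other selection either busts 9 kg or fails to beat 339.

339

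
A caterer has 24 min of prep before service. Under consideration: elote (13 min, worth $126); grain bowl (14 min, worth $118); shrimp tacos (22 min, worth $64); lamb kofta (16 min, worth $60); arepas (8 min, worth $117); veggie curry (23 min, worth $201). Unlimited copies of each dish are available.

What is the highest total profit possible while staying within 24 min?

By profit per min: arepas 14.62, elote 9.69, veggie curry 8.74, grain bowl 8.43 lead.
3×arepas uses 24 of the 24 min and totals 351.
Every other selection either busts 24 min or fails to beat 351.

351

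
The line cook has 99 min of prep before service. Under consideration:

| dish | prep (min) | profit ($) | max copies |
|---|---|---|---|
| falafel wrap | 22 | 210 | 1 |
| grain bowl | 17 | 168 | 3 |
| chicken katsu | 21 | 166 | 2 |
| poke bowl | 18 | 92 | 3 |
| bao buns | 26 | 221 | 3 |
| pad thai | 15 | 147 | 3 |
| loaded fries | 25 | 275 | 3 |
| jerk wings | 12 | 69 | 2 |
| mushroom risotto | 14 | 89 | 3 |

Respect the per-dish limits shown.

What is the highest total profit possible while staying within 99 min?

1035

Density check — loaded fries 11.00, grain bowl 9.88, pad thai 9.80, falafel wrap 9.55 are the best per min.
Taking the top-ratio dishes first gives grain bowl + 3×loaded fries for 993 (92 min).
Replace grain bowl with falafel wrap: the trade gains 42 net, giving 1035 at 97 min.
The spare 2 min is too small for any remaining dish, and no exchange beats 1035.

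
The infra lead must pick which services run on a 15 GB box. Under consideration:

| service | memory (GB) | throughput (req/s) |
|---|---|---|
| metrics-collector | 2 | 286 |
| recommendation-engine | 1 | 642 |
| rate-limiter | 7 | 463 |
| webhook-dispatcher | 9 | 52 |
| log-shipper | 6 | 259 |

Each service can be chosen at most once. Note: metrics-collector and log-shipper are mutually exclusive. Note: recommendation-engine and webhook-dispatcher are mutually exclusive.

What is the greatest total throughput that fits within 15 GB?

Metrics-collector + recommendation-engine + rate-limiter uses 10 of the 15 GB and totals 1391.
An exhaustive check of the 32 subsets confirms 1391.

1391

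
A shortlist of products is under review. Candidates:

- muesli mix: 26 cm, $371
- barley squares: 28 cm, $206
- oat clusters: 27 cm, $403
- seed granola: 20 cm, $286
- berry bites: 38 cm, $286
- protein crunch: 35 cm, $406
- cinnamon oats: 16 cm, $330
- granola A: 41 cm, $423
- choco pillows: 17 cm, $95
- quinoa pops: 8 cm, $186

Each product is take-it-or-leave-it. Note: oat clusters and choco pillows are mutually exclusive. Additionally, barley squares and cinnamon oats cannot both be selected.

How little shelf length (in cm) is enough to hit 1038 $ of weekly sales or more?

Minimise cm subject to total weekly sales ≥ 1038.
muesli mix + oat clusters + cinnamon oats reaches 1104 using 69 cm.
Below 69 cm the best achievable stays under 1038.

69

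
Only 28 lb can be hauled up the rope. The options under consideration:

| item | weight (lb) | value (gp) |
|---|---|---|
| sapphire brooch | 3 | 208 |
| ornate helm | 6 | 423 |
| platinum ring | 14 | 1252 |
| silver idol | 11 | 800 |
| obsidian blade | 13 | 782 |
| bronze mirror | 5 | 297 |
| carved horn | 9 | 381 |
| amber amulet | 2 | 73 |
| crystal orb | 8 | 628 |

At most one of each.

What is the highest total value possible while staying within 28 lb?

Taking ornate helm + platinum ring + crystal orb: 28 lb used, 2303 in value.
Runner-up sapphire brooch + platinum ring + silver idol tops out at 2260.

2303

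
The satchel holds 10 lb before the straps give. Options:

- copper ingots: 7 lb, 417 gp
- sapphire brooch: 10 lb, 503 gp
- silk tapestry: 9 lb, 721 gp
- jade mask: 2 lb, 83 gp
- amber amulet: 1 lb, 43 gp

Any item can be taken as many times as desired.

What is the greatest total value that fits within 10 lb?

764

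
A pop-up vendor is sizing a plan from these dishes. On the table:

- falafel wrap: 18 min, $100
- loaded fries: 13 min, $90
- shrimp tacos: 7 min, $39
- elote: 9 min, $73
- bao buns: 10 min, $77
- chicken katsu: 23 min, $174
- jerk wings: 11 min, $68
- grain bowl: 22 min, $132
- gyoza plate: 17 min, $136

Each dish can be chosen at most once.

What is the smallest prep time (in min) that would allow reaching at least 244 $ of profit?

32

Look for the lowest-prep combination reaching 244.
Taking elote + chicken katsu gives 247 (≥ 244) for 32 min.
Below 32 min the best achievable stays under 244.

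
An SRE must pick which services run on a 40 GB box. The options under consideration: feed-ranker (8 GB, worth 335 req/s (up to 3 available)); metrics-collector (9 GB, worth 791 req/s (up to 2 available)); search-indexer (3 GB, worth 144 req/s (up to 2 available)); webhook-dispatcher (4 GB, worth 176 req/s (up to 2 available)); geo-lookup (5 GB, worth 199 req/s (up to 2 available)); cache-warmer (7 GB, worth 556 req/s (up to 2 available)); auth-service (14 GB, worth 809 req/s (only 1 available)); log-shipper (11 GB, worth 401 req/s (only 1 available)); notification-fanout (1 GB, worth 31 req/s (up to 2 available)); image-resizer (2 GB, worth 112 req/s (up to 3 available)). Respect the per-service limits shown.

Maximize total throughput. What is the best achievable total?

3094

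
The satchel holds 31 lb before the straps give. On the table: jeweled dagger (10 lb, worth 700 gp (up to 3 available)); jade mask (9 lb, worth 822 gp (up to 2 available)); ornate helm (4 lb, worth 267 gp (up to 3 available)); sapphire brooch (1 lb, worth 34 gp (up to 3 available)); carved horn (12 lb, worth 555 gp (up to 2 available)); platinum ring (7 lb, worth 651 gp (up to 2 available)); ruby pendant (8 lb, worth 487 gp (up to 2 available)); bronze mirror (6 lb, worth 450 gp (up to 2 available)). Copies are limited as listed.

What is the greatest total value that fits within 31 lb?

2745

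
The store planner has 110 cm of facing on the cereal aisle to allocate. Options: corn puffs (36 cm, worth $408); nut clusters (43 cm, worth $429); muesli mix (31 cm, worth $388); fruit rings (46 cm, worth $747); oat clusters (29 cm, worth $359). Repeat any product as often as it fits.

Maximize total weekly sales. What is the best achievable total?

1523

By weekly sales per cm: fruit rings 16.24, muesli mix 12.52, oat clusters 12.38, corn puffs 11.33 lead.
Greedy by ratio would take 2×fruit rings: 92 cm used, total 1494.
Replace fruit rings with 2×muesli mix: the trade gains 29 net, giving 1523 at 108 cm.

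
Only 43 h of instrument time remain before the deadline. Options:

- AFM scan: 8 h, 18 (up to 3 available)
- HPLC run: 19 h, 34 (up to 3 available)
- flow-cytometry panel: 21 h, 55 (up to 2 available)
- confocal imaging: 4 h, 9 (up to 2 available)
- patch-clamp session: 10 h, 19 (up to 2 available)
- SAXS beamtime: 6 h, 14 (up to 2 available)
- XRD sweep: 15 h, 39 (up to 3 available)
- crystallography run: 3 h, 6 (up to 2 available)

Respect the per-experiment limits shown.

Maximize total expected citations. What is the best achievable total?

Ranking by ratio (expected citations/h): flow-cytometry panel 2.62, XRD sweep 2.60, SAXS beamtime 2.33, AFM scan 2.25.
2×flow-cytometry panel uses 42 of the 43 h and totals 110.
That's the maximum — no swap from here does better than 110.

110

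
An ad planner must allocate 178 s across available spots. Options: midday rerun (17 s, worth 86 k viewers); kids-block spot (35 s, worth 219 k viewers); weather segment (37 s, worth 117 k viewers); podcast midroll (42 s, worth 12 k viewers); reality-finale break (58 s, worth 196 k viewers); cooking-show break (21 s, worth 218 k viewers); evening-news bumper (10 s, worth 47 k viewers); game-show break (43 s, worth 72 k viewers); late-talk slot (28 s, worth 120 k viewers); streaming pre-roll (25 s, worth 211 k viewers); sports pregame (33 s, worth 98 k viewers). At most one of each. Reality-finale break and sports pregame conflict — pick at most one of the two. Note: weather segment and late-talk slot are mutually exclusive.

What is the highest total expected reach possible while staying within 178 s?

1011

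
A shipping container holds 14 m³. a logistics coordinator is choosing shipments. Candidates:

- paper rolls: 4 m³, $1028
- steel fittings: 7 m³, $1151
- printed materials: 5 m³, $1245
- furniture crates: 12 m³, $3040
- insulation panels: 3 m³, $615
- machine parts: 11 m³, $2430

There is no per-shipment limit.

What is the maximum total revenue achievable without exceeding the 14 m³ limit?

3518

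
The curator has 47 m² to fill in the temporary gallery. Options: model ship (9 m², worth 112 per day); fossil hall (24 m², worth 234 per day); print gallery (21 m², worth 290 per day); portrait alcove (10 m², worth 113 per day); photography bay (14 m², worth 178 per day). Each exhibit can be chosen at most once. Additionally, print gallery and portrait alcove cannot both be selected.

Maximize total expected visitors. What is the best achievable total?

580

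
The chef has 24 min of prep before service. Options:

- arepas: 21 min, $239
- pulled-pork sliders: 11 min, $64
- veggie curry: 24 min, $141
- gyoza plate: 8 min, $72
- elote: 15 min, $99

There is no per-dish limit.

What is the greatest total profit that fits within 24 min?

239

Density check — arepas 11.38, gyoza plate 9.00, elote 6.60 are the best per min.
The ratio ordering already packs tightly: arepas, 21 min, 239.
No other feasible combination exceeds 239.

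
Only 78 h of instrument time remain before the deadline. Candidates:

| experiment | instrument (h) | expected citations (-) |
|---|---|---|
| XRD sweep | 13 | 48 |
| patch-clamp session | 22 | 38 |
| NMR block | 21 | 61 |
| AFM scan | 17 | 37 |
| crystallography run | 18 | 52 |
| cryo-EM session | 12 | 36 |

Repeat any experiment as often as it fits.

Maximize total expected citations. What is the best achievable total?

6×XRD sweep uses 78 of the 78 h and totals 288.
That's the maximum — no swap from here does better than 288.

288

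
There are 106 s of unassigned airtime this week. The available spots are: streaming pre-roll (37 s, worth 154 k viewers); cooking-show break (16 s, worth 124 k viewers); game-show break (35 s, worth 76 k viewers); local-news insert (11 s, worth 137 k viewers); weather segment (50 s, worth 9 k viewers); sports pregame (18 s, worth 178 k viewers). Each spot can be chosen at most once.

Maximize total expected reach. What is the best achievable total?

593

Taking streaming pre-roll + cooking-show break + local-news insert + sports pregame: 82 s used, 593 in expected reach.
Every other selection either busts 106 s or fails to beat 593.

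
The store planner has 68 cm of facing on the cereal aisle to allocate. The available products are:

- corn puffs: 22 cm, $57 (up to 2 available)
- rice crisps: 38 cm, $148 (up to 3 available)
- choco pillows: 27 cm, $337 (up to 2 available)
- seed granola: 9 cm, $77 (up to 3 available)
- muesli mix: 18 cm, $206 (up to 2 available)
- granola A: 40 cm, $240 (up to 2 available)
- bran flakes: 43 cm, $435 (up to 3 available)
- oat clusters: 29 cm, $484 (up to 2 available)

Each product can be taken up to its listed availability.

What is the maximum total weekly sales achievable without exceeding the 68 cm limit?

1045

Ranking by ratio (weekly sales/cm): oat clusters 16.69, choco pillows 12.48, muesli mix 11.44, bran flakes 10.12.
Best packing: seed granola + 2×oat clusters — 67 cm, 1045 total.
That's the maximum — no swap from here does better than 1045.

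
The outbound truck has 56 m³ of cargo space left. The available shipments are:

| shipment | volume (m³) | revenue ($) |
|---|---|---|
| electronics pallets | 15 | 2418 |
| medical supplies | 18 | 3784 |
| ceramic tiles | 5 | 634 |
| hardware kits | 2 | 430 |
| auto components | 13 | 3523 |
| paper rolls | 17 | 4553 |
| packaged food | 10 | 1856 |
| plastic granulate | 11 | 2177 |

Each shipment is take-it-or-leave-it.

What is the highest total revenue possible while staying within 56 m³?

12924

Density check — auto components 271.00, paper rolls 267.82, hardware kits 215.00 are the best per m³.
Medical supplies + ceramic tiles + hardware kits + auto components + paper rolls uses 55 of the 56 m³ and totals 12924.
Runner-up ceramic tiles + auto components + paper rolls + packaged food + plastic granulate tops out at 12743.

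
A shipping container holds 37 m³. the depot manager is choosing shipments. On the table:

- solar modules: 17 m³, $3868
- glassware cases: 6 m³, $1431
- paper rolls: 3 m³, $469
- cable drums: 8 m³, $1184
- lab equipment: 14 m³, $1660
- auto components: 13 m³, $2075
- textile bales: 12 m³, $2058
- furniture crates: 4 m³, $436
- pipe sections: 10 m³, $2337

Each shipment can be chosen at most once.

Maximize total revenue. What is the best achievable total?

By revenue per m³: glassware cases 238.50, pipe sections 233.70, solar modules 227.53, textile bales 171.50 lead.
Best packing: solar modules + glassware cases + paper rolls + pipe sections — 36 m³, 8105 total.
Runner-up solar modules + glassware cases + furniture crates + pipe sections tops out at 8072.

8105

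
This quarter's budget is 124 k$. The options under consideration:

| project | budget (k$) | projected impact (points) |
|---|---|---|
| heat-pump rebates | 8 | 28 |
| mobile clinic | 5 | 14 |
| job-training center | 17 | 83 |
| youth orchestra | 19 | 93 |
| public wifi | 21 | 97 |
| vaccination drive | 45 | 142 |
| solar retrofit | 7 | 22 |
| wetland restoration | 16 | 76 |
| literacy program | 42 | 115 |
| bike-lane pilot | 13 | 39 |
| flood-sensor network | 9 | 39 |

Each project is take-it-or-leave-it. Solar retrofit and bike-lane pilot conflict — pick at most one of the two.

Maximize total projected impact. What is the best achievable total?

505

Best packing: mobile clinic + job-training center + youth orchestra + public wifi + vaccination drive + wetland restoration — 123 k$, 505 total.
The spare 1 k$ is too small for any remaining project, and no feasible exchange beats 505.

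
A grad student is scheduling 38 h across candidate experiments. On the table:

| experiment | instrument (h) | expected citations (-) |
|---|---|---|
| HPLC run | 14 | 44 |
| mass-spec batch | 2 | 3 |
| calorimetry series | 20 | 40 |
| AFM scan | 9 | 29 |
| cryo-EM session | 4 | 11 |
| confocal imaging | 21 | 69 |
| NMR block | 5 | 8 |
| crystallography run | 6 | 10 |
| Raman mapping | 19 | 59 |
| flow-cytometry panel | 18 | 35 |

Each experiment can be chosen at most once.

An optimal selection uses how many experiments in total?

3

Best achievable expected citations is 116.
One optimal bundle: HPLC run + mass-spec batch + confocal imaging (37 h).
Every optimal selection uses 3 experiments.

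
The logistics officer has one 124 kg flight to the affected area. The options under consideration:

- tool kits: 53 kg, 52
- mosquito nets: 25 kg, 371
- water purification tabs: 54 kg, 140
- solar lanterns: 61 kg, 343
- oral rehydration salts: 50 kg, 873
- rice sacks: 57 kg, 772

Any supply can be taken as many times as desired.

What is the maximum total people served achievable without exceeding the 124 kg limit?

1746

Best packing: 2×oral rehydration salts — 100 kg, 1746 total.
Every other selection either busts 124 kg or fails to beat 1746.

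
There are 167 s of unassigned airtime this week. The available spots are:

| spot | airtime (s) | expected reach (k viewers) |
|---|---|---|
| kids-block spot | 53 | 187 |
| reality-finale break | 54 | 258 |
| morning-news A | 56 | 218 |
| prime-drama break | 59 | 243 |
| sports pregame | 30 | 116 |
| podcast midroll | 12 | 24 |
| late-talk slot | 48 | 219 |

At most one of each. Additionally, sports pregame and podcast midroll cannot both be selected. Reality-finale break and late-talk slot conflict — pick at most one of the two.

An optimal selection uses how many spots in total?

3

The maximum expected reach within 167 s is 688.
For example kids-block spot + reality-finale break + prime-drama break achieves it, using 166 s.
Any selection reaching 688 contains exactly 3 spots.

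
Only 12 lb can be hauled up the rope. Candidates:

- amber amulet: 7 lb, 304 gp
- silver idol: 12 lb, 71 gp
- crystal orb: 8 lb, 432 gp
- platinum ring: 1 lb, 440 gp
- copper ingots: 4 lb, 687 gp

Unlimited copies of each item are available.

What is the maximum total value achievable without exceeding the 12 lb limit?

5280

Density check — platinum ring 440.00, copper ingots 171.75, crystal orb 54.00 are the best per lb.
12×platinum ring uses 12 of the 12 lb and totals 5280.
Nothing else within 12 lb beats 5280.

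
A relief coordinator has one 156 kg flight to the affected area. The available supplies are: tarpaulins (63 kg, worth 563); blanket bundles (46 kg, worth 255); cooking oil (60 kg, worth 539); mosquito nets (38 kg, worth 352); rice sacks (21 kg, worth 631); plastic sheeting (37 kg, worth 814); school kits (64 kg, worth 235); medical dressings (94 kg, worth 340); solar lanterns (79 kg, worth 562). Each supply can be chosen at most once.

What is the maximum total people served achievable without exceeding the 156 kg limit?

2336

Taking cooking oil + mosquito nets + rice sacks + plastic sheeting: 156 kg used, 2336 in people served.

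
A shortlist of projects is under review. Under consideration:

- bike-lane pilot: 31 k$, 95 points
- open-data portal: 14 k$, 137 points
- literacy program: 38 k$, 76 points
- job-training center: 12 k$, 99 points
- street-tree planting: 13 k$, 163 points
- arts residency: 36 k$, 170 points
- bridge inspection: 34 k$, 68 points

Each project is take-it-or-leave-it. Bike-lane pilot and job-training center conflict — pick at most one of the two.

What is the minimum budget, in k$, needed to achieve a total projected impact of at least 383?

Need the lightest bundle worth ≥ 383.
open-data portal + job-training center + street-tree planting: 399 projected impact at 39 k$.
Any bundle with less than 39 k$ falls short of 383.

39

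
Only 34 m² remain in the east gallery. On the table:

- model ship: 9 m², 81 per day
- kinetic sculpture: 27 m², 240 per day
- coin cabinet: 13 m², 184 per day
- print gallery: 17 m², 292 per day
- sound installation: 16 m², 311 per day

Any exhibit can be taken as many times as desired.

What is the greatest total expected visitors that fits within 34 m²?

622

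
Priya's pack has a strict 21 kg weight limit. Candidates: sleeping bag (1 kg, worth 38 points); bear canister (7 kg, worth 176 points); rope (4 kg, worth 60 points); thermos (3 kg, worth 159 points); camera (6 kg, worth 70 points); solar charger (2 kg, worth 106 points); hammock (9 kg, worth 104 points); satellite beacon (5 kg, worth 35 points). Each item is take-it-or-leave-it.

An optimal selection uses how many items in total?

5

Optimal total is 549.
sleeping bag + bear canister + thermos + camera + solar charger hits 549 at 19 kg.
Any selection reaching 549 contains exactly 5 items.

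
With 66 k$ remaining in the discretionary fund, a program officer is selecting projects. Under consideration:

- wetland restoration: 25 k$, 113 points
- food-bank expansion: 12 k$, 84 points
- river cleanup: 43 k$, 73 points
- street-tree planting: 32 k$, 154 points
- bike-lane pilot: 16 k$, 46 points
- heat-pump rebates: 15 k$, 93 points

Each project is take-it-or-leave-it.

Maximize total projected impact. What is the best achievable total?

331

By projected impact per k$: food-bank expansion 7.00, heat-pump rebates 6.20, street-tree planting 4.81 lead.
Food-bank expansion + street-tree planting + heat-pump rebates uses 59 of the 66 k$ and totals 331.
Nothing else within 66 k$ beats 331.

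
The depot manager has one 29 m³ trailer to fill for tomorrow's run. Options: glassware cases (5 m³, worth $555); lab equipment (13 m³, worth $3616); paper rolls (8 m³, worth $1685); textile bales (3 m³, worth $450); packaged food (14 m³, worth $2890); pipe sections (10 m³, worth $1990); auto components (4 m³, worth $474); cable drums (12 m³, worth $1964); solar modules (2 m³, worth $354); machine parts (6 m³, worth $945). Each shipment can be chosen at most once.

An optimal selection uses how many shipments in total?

Best achievable revenue is 6860.
lab equipment + packaged food + solar modules hits 6860 at 29 m³.
All optima have 3 shipments.

3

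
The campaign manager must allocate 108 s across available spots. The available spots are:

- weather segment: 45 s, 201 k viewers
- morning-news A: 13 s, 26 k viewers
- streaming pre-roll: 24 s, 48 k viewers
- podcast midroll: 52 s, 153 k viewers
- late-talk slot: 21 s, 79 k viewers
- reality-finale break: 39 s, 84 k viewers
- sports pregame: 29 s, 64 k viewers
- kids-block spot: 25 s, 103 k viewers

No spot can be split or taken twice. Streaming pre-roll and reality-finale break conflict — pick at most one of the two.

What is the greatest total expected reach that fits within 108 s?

Density check — weather segment 4.47, kids-block spot 4.12, late-talk slot 3.76, podcast midroll 2.94 are the best per s.
Best packing: weather segment + morning-news A + late-talk slot + kids-block spot — 104 s, 409 total.
Runner-up weather segment + late-talk slot + kids-block spot tops out at 383.

409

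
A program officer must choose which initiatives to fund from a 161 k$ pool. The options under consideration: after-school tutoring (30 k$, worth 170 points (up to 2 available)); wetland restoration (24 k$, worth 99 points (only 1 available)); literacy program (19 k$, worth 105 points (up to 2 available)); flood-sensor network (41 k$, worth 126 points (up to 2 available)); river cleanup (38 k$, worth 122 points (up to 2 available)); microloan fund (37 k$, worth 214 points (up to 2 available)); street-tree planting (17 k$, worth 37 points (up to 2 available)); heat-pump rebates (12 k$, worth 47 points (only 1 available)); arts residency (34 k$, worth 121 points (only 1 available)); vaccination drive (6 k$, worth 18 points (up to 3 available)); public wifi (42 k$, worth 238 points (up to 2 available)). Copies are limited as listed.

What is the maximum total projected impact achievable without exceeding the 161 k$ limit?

904

Taking the top-ratio projects first gives 2×after-school tutoring + literacy program + 2×microloan fund + vaccination drive for 891 (159 k$).
Dropping 2×after-school tutoring and literacy program and vaccination drive frees 85 k$; slotting in 2×public wifi (84 k$) lifts the total to 904 at 158 k$.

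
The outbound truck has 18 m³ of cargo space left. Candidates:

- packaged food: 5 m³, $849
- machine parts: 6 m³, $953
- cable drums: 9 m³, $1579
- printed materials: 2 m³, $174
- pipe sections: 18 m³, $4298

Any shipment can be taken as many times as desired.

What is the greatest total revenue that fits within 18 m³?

Density check — pipe sections 238.78, cable drums 175.44, packaged food 169.80, machine parts 158.83 are the best per m³.
The ratio ordering already packs tightly: pipe sections, 18 m³, 4298.
That's the maximum — no swap from here does better than 4298.

4298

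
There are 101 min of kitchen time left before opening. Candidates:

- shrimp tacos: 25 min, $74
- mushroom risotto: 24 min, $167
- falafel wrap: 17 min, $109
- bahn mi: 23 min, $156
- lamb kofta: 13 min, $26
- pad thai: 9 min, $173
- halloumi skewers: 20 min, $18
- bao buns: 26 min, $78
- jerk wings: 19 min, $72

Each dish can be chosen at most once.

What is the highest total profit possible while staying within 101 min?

Taking the top-ratio dishes first gives mushroom risotto + falafel wrap + bahn mi + pad thai + jerk wings for 677 (92 min).
Dropping jerk wings frees 19 min; slotting in bao buns (26 min) lifts the total to 683 at 99 min.
The closest alternative, shrimp tacos + mushroom risotto + falafel wrap + bahn mi + pad thai, reaches only 679.

683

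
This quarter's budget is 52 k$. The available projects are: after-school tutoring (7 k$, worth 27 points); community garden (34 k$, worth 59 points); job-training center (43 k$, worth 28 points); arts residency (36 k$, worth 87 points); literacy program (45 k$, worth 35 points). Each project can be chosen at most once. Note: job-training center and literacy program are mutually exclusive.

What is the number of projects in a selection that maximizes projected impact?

2

Best achievable projected impact is 114.
For example after-school tutoring + arts residency achieves it, using 43 k$.
All optima have 2 projects.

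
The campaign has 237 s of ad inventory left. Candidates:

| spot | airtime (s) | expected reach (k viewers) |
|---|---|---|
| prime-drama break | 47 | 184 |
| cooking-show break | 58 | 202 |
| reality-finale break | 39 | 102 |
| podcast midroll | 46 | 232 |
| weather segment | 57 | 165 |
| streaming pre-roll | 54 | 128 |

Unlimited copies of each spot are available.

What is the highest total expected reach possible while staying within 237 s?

1160

The ratio ordering already packs tightly: 5×podcast midroll, 230 s, 1160.
That's the maximum — no swap from here does better than 1160.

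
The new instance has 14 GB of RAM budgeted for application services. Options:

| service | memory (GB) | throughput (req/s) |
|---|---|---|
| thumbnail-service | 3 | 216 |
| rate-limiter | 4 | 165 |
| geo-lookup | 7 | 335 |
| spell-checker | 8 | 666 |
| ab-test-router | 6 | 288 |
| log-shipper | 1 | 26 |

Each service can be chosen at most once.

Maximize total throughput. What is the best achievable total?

Taking the top-ratio services first gives thumbnail-service + spell-checker + log-shipper for 908 (12 GB).
Dropping thumbnail-service and log-shipper frees 4 GB; slotting in ab-test-router (6 GB) lifts the total to 954 at 14 GB.
The closest alternative, thumbnail-service + spell-checker + log-shipper, reaches only 908.

954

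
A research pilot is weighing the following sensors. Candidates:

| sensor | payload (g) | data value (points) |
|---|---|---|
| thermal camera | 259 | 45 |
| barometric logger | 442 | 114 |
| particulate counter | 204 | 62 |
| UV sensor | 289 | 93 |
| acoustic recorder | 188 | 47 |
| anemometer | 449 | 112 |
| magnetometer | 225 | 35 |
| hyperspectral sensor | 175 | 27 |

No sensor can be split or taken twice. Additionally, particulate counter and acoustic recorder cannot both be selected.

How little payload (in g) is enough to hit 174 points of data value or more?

Need the lightest bundle worth ≥ 174.
barometric logger + particulate counter reaches 176 using 646 g.
Below 646 g the best achievable stays under 174.

646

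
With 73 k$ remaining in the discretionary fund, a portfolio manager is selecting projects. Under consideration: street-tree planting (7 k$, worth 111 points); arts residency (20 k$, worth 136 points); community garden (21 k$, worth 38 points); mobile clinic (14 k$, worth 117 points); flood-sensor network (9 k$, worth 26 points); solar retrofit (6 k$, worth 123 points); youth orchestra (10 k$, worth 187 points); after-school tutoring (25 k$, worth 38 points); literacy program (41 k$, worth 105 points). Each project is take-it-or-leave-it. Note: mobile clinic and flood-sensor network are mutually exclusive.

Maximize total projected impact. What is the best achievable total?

674

Ranking by ratio (projected impact/k$): solar retrofit 20.50, youth orchestra 18.70, street-tree planting 15.86.
Taking street-tree planting + arts residency + mobile clinic + solar retrofit + youth orchestra: 57 k$ used, 674 in projected impact.
That's the maximum — no feasible swap from here does better than 674.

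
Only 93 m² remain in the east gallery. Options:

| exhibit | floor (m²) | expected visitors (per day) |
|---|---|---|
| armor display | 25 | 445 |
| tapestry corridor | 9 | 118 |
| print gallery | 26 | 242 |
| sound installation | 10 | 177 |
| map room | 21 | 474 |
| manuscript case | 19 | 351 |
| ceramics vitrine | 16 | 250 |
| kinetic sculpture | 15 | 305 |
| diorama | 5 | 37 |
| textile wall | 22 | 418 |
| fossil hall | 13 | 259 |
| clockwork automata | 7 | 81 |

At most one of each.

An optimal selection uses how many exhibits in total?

5

Optimal total is 1834.
One optimal bundle: armor display + map room + manuscript case + kinetic sculpture + fossil hall (93 m²).
Every optimal selection uses 5 exhibits.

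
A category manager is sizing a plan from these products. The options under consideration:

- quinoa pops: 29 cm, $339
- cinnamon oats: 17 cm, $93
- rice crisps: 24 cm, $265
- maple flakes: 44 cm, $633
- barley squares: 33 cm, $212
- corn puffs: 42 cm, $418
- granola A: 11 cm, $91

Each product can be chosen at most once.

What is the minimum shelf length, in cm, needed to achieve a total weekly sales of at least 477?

44

Look for the lowest-shelf combination reaching 477.
maple flakes: 633 weekly sales at 44 cm.
Any bundle with less than 44 cm falls short of 477.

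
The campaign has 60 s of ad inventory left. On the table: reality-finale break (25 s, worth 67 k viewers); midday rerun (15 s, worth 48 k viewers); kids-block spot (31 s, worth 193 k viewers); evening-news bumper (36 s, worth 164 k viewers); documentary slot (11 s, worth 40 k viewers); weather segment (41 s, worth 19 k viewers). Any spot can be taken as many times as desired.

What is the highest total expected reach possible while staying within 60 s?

A density-first pass picks kids-block spot + 2×documentary slot — 273 at 53 s.
Replace documentary slot with midday rerun: the trade gains 8 net, giving 281 at 57 s.
No other feasible combination exceeds 281.

281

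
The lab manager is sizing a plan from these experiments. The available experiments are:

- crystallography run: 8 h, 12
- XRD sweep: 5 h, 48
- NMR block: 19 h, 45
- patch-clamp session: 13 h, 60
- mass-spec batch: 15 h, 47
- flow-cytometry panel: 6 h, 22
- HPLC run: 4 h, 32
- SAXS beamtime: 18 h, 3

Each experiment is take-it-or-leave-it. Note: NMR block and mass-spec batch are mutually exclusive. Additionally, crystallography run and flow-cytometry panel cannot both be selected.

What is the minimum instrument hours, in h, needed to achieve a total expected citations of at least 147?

28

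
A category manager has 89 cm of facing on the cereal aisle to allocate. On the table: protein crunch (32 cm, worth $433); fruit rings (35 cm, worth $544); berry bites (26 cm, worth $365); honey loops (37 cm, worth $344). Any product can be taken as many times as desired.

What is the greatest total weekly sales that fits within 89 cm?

1274

Density check — fruit rings 15.54, berry bites 14.04, protein crunch 13.53, honey loops 9.30 are the best per cm.
The ratio heuristic lands on 2×fruit rings (1088) but leaves 19 cm idle.
Dropping fruit rings frees 35 cm; slotting in 2×berry bites (52 cm) lifts the total to 1274 at 87 cm.
No other feasible combination exceeds 1274.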